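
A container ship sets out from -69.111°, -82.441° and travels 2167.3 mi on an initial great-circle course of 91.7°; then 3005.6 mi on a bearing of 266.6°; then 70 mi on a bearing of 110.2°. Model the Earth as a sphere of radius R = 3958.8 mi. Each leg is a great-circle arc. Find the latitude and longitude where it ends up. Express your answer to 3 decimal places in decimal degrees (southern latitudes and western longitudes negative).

latitude -37.714°, longitude -80.215°

Apply the spherical direct solution leg by leg, carrying full precision between legs.
Leg 1: from (-69.111°, -82.441°), δ = 2167.3/3958.8 = 0.547464 rad, θ = 91.7° → φ = -53.440°, λ = -21.577°.
Leg 2: from (-53.440°, -21.577°), δ = 3005.6/3958.8 = 0.759220 rad, θ = 266.6° → φ = -37.370°, λ = -81.417°.
Leg 3: from (-37.370°, -81.417°), δ = 70/3958.8 = 0.017682 rad, θ = 110.2° → φ = -37.714°, λ = -80.215°.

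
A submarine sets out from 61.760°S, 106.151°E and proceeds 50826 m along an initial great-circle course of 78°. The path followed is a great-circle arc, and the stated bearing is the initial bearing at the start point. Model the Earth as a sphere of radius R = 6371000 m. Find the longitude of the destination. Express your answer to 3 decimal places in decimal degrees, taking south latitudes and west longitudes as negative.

longitude 107.093°

δ = 50826/6371000 = 0.007978 rad (0.4571°).
With φ₁ = -61.760° = -1.077915 rad and θ = 78° = 1.361357 rad:
Applying the spherical law of cosines for sides, sin φ₂ = sin φ₁ cos δ + cos φ₁ sin δ cos θ = -0.880160, so φ₂ = -61.662°.
Then Δλ = atan2(0.003692, 0.224570) = 0.016440 rad, from sin θ sin δ cos φ₁ over cos δ − sin φ₁ sin φ₂.
λ₂ = 106.151° + 0.942° = 107.093°.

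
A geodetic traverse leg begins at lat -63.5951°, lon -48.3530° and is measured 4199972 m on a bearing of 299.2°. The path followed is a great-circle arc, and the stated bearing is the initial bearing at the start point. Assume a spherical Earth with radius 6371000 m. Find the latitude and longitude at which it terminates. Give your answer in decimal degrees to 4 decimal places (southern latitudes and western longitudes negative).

The arc subtends δ = 4199972/6371000 = 0.659233 rad at the centre.
Start latitude φ₁ = -1.109944 rad; initial bearing θ = 5.222025 rad.
Applying the spherical law of cosines for sides, sin φ₂ = sin φ₁ cos δ + cos φ₁ sin δ cos θ = -0.575108, so φ₂ = -35.1072°.
For the longitude increment, Δλ = atan2( sin θ sin δ cos φ₁, cos δ − sin φ₁ sin φ₂ ) = atan2(-0.237776, 0.275353) = -40.8116°.
λ₂ = λ₁ + Δλ = -89.1646°.

latitude -35.1072°, longitude -89.1646°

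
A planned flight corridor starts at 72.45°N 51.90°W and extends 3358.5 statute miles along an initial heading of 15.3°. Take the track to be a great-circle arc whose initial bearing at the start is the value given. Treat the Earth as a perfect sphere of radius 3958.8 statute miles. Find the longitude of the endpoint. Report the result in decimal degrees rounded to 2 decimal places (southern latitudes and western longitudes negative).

Angular distance δ = d/R = 3358.5 / 3958.8 = 0.848363 rad.
With φ₁ = 72.45° = 1.264491 rad and θ = 15.3° = 0.267035 rad:
Applying the spherical law of cosines for sides, sin φ₂ = sin φ₁ cos δ + cos φ₁ sin δ cos θ = 0.848631, so φ₂ = 58.06°.
For the longitude increment, Δλ = atan2( sin θ sin δ cos φ₁, cos δ − sin φ₁ sin φ₂ ) = atan2(0.059692, -0.147919) = 158.02°.
Hence λ₂ = -51.90° + 158.02° = 106.12°.

longitude 106.12°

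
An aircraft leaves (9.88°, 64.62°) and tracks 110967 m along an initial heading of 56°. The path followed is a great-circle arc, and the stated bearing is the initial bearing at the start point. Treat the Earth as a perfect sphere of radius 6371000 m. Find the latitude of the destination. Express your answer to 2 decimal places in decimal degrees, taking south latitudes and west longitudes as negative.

δ = 110967/6371000 = 0.017418 rad (0.9980°).
Converting: φ₁ = 0.172439 rad, θ = 0.977384 rad.
Destination latitude: φ₂ = arcsin( sin φ₁ cos δ + cos φ₁ sin δ cos θ ) = arcsin(0.181154) = 10.44°.
Then Δλ = atan2(0.014225, 0.968765) = 0.014682 rad, from sin θ sin δ cos φ₁ over cos δ − sin φ₁ sin φ₂.
λ₂ = λ₁ + Δλ = 65.46°.

latitude 10.44°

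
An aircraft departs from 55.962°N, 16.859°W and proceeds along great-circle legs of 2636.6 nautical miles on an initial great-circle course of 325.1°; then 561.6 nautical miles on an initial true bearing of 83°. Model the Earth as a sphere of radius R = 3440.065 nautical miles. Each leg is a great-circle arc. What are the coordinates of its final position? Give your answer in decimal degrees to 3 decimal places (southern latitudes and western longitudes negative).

Apply the spherical direct solution leg by leg, carrying full precision between legs.
Leg 1: from (55.962°, -16.859°), δ = 2636.6/3440.065 = 0.766439 rad, θ = 325.1° → φ = 66.257°, λ = -116.603°.
Leg 2: from (66.257°, -116.603°), δ = 561.6/3440.065 = 0.163253 rad, θ = 83° → φ = 65.667°, λ = -93.555°.

latitude 65.667°, longitude -93.555°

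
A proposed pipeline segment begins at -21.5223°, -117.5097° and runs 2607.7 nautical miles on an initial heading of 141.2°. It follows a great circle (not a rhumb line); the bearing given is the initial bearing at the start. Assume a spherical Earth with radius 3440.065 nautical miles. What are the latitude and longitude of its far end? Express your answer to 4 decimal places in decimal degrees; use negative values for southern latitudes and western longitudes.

Central angle δ = d/R = 0.758038 rad.
Start latitude φ₁ = -0.375635 rad; initial bearing θ = 2.464405 rad.
Applying the spherical law of cosines for sides, sin φ₂ = sin φ₁ cos δ + cos φ₁ sin δ cos θ = -0.764846, so φ₂ = -49.8933°.
For the longitude increment, Δλ = atan2( sin θ sin δ cos φ₁, cos δ − sin φ₁ sin φ₂ ) = atan2(0.400752, 0.445592) = 41.9672°.
λ₂ = -117.5097° + 41.9672° = -75.5425°.

latitude -49.8933°, longitude -75.5425°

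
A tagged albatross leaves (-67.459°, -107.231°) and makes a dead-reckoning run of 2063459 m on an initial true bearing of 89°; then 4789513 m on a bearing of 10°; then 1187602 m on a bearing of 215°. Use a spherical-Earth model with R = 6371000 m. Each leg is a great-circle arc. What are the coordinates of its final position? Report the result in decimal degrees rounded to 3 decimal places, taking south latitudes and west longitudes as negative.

Apply the spherical direct solution leg by leg, carrying full precision between legs.
Leg 1: from (-67.459°, -107.231°), δ = 2063459/6371000 = 0.323883 rad, θ = 89° → φ = -60.863°, λ = -66.424°.
Leg 2: from (-60.863°, -66.424°), δ = 4789513/6371000 = 0.751768 rad, θ = 10° → φ = -18.094°, λ = -59.257°.
Leg 3: from (-18.094°, -59.257°), δ = 1187602/6371000 = 0.186407 rad, θ = 215° → φ = -26.712°, λ = -66.091°.

latitude -26.712°, longitude -66.091°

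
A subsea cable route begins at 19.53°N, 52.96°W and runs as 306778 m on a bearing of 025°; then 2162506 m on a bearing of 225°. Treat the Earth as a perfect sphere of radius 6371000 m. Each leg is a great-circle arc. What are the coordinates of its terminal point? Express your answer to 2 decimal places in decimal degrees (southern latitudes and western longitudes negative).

latitude 7.78°, longitude -65.45°

Apply the spherical direct solution leg by leg, carrying full precision between legs.
Leg 1: from (19.53°, -52.96°), δ = 306778/6371000 = 0.048152 rad, θ = 25° → φ = 22.03°, λ = -51.70°.
Leg 2: from (22.03°, -51.70°), δ = 2162506/6371000 = 0.339430 rad, θ = 225° → φ = 7.78°, λ = -65.45°.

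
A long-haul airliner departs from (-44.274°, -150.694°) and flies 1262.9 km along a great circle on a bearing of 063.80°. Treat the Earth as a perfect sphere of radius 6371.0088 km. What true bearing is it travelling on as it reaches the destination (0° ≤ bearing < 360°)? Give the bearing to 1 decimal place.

Angular distance δ = d/R = 1262.9 / 6371.0088 = 0.198226 rad.
With φ₁ = -44.274° = -0.772727 rad and θ = 63.8° = 1.113520 rad:
Applying the spherical law of cosines for sides, sin φ₂ = sin φ₁ cos δ + cos φ₁ sin δ cos θ = -0.622166, so φ₂ = -38.474°.
Δλ = atan2( sin θ sin δ cos φ₁ , cos δ − sin φ₁ sin φ₂ ) = atan2(0.126517, 0.546089) = 0.227662 rad = 13.044°.
λ₂ = λ₁ + Δλ = -137.650°.
The forward bearing on arrival equals the back-azimuth from the destination plus 180°.
Back-azimuth from P₂ (-38.5°, -137.6°) to P₁ (-44.3°, -150.7°), with Δλ' = λ₁ − λ₂ = -13.0°: atan2( sin Δλ' cos φ₁ , cos φ₂ sin φ₁ − sin φ₂ cos φ₁ cos Δλ' ) = 235.1°.
Final bearing = (235.1° + 180°) mod 360° = 55.1°.

final bearing 55.1°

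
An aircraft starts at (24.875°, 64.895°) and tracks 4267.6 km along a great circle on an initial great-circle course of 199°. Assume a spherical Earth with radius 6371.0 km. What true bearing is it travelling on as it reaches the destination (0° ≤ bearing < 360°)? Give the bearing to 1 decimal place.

δ = 4267.6/6371 = 0.669848 rad (38.3794°).
Start latitude φ₁ = 0.434151 rad; initial bearing θ = 3.473205 rad.
Destination latitude: φ₂ = arcsin( sin φ₁ cos δ + cos φ₁ sin δ cos θ ) = arcsin(-0.202833) = -11.703°.
Δλ = atan2( sin θ sin δ cos φ₁ , cos δ − sin φ₁ sin φ₂ ) = atan2(-0.183382, 0.869236) = -0.207920 rad = -11.913°.
λ₂ = 64.895° + -11.913° = 52.982°.
The forward bearing on arrival equals the back-azimuth from the destination plus 180°.
Back-azimuth from P₂ (-11.7°, 53.0°) to P₁ (24.9°, 64.9°), with Δλ' = λ₁ − λ₂ = 11.9°: atan2( sin Δλ' cos φ₁ , cos φ₂ sin φ₁ − sin φ₂ cos φ₁ cos Δλ' ) = 17.6°.
Final bearing = (17.6° + 180°) mod 360° = 197.6°.

final bearing 197.6°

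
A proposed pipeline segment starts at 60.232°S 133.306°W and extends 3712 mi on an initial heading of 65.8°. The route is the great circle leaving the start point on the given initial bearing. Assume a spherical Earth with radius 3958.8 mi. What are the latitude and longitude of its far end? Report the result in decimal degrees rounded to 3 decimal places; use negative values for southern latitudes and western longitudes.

latitude -20.458°, longitude -81.601°

δ = 3712/3958.8 = 0.937658 rad (53.7238°).
Start latitude φ₁ = -1.051247 rad; initial bearing θ = 1.148427 rad.
Destination latitude: φ₂ = arcsin( sin φ₁ cos δ + cos φ₁ sin δ cos θ ) = arcsin(-0.349527) = -20.458°.
Δλ = atan2( sin θ sin δ cos φ₁ , cos δ − sin φ₁ sin φ₂ ) = atan2(0.365082, 0.288273) = 0.902422 rad = 51.705°.
Hence λ₂ = -133.306° + 51.705° = -81.601°.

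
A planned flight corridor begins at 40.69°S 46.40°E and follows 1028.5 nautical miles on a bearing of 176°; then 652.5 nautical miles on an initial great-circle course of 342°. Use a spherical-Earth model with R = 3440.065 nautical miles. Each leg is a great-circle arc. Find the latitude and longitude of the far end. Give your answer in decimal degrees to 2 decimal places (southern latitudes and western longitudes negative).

latitude -47.31°, longitude 43.68°

Apply the spherical direct solution leg by leg, carrying full precision between legs.
Leg 1: from (-40.69°, 46.40°), δ = 1028.5/3440.065 = 0.298977 rad, θ = 176° → φ = -57.76°, λ = 48.61°.
Leg 2: from (-57.76°, 48.61°), δ = 652.5/3440.065 = 0.189677 rad, θ = 342° → φ = -47.31°, λ = 43.68°.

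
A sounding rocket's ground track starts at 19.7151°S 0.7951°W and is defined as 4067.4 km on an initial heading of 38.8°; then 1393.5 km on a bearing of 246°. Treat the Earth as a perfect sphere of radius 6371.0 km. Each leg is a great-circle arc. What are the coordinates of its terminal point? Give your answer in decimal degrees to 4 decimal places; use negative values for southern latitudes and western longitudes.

latitude 4.3196°, longitude 9.9910°

Apply the spherical direct solution leg by leg, carrying full precision between legs.
Leg 1: from (-19.7151°, -0.7951°), δ = 4067.4/6371 = 0.638424 rad, θ = 38.8° → φ = 9.5732°, λ = 21.4572°.
Leg 2: from (9.5732°, 21.4572°), δ = 1393.5/6371 = 0.218725 rad, θ = 246° → φ = 4.3196°, λ = 9.9910°.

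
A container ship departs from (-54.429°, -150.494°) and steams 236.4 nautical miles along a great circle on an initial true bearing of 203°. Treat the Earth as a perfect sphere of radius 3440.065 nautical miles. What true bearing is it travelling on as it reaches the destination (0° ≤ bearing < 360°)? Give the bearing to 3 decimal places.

Central angle δ = d/R = 0.068720 rad.
Start latitude φ₁ = -0.949965 rad; initial bearing θ = 3.543018 rad.
sin φ₂ = sin φ₁ cos δ + cos φ₁ sin δ cos θ = (-0.813395)(0.997640) + (0.581711)(0.068666)(-0.920505) = -0.848244
φ₂ = asin(-0.848244) = -1.012660 rad = -58.021°.
For the longitude increment, Δλ = atan2( sin θ sin δ cos φ₁, cos δ − sin φ₁ sin φ₂ ) = atan2(-0.015607, 0.307682) = -2.904°.
Hence λ₂ = -150.494° + -2.904° = -153.398°.
The forward bearing on arrival equals the back-azimuth from the destination plus 180°.
Back-azimuth from P₂ (-58.021°, -153.398°) to P₁ (-54.429°, -150.494°), with Δλ' = λ₁ − λ₂ = 2.904°: atan2( sin Δλ' cos φ₁ , cos φ₂ sin φ₁ − sin φ₂ cos φ₁ cos Δλ' ) = 25.415°.
Final bearing = (25.415° + 180°) mod 360° = 205.415°.

final bearing 205.415°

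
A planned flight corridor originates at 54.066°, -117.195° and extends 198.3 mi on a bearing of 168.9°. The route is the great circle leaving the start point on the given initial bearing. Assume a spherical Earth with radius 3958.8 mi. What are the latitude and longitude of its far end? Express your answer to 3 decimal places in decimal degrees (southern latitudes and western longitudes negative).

latitude 51.246°, longitude -116.313°

Angular distance δ = d/R = 198.3 / 3958.8 = 0.050091 rad.
Converting: φ₁ = 0.943630 rad, θ = 2.947861 rad.
Destination latitude: φ₂ = arcsin( sin φ₁ cos δ + cos φ₁ sin δ cos θ ) = arcsin(0.779844) = 51.246°.
Δλ = atan2( sin θ sin δ cos φ₁ , cos δ − sin φ₁ sin φ₂ ) = atan2(0.005657, 0.367311) = 0.015400 rad = 0.882°.
Hence λ₂ = -117.195° + 0.882° = -116.313°.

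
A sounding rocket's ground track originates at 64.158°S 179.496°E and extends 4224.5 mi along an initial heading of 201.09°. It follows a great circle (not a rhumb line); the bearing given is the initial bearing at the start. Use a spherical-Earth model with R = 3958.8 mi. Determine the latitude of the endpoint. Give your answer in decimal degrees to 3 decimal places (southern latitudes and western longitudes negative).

δ = 4224.5/3958.8 = 1.067116 rad (61.1413°).
Converting: φ₁ = -1.119768 rad, θ = 3.509683 rad.
sin φ₂ = sin φ₁ cos δ + cos φ₁ sin δ cos θ = (-0.899999)(0.482652) + (0.435891)(0.875812)(-0.933016) = -0.790573
φ₂ = asin(-0.790573) = -0.911745 rad = -52.239°.
Then Δλ = atan2(-0.137370, -0.228864) = -2.601008 rad, from sin θ sin δ cos φ₁ over cos δ − sin φ₁ sin φ₂.
λ₂ = 179.496° + -149.027° = 30.469°.

latitude -52.239°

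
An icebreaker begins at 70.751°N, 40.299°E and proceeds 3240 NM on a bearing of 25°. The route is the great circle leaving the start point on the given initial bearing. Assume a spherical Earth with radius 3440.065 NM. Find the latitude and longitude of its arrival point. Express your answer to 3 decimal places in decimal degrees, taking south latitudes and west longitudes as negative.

δ = 3240/3440.065 = 0.941843 rad (53.9636°).
Start latitude φ₁ = 1.234838 rad; initial bearing θ = 0.436332 rad.
Destination latitude: φ₂ = arcsin( sin φ₁ cos δ + cos φ₁ sin δ cos θ ) = arcsin(0.797022) = 52.847°.
For the longitude increment, Δλ = atan2( sin θ sin δ cos φ₁, cos δ − sin φ₁ sin φ₂ ) = atan2(0.112665, -0.164165) = 145.538°.
λ₂ = 40.299° + 145.538° = 185.837°, normalized to (−180°, 180°] → -174.163°.

latitude 52.847°, longitude -174.163°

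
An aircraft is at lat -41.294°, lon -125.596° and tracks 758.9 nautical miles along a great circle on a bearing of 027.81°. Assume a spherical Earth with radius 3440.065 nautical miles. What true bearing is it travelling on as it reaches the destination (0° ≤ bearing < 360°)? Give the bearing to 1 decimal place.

δ = 758.9/3440.065 = 0.220606 rad (12.6398°).
Start latitude φ₁ = -0.720716 rad; initial bearing θ = 0.485376 rad.
Applying the spherical law of cosines for sides, sin φ₂ = sin φ₁ cos δ + cos φ₁ sin δ cos θ = -0.498511, so φ₂ = -29.902°.
For the longitude increment, Δλ = atan2( sin θ sin δ cos φ₁, cos δ − sin φ₁ sin φ₂ ) = atan2(0.076703, 0.646786) = 6.763°.
λ₂ = -125.596° + 6.763° = -118.833°.
The forward bearing on arrival equals the back-azimuth from the destination plus 180°.
Back-azimuth from P₂ (-29.9°, -118.8°) to P₁ (-41.3°, -125.6°), with Δλ' = λ₁ − λ₂ = -6.8°: atan2( sin Δλ' cos φ₁ , cos φ₂ sin φ₁ − sin φ₂ cos φ₁ cos Δλ' ) = 203.9°.
Final bearing = (203.9° + 180°) mod 360° = 23.9°.

final bearing 23.9°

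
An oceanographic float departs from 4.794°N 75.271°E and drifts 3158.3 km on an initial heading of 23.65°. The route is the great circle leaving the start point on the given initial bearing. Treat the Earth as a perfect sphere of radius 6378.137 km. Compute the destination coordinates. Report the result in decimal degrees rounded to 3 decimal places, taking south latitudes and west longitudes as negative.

latitude 30.483°, longitude 88.050°

δ = 3158.3/6378.137 = 0.495176 rad (28.3715°).
Start latitude φ₁ = 0.083671 rad; initial bearing θ = 0.412770 rad.
sin φ₂ = sin φ₁ cos δ + cos φ₁ sin δ cos θ = (0.083573)(0.879885) + (0.996502)(0.475186)(0.916013) = 0.507289
φ₂ = asin(0.507289) = 0.532036 rad = 30.483°.
Δλ = atan2( sin θ sin δ cos φ₁ , cos δ − sin φ₁ sin φ₂ ) = atan2(0.189954, 0.837489) = 0.223039 rad = 12.779°.
λ₂ = λ₁ + Δλ = 88.050°.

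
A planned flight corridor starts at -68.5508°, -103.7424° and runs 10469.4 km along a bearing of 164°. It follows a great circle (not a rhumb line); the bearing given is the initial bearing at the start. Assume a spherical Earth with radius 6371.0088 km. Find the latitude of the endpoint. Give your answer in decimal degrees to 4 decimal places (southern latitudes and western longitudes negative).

latitude -16.4498°

Central angle δ = d/R = 1.643288 rad.
With φ₁ = -68.5508° = -1.196437 rad and θ = 164° = 2.862340 rad:
sin φ₂ = sin φ₁ cos δ + cos φ₁ sin δ cos θ = (-0.930742)(-0.072428) + (0.365676)(0.997374)(-0.961262) = -0.283176
φ₂ = asin(-0.283176) = -0.287104 rad = -16.4498°.
For the longitude increment, Δλ = atan2( sin θ sin δ cos φ₁, cos δ − sin φ₁ sin φ₂ ) = atan2(0.100529, -0.335991) = 163.3427°.
λ₂ = -103.7424° + 163.3427° = 59.6003°.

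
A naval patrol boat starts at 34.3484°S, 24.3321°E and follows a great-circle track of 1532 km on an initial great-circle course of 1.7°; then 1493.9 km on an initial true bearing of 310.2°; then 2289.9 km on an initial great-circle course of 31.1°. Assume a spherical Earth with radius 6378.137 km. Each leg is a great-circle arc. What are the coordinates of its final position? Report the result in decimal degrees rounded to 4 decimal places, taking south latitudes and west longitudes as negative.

Apply the spherical direct solution leg by leg, carrying full precision between legs.
Leg 1: from (-34.3484°, 24.3321°), δ = 1532/6378.137 = 0.240196 rad, θ = 1.7° → φ = -20.5915°, λ = 24.7641°.
Leg 2: from (-20.5915°, 24.7641°), δ = 1493.9/6378.137 = 0.234222 rad, θ = 310.2° → φ = -11.6462°, λ = 14.3365°.
Leg 3: from (-11.6462°, 14.3365°), δ = 2289.9/6378.137 = 0.359023 rad, θ = 31.1° → φ = 6.0656°, λ = 24.8525°.

latitude 6.0656°, longitude 24.8525°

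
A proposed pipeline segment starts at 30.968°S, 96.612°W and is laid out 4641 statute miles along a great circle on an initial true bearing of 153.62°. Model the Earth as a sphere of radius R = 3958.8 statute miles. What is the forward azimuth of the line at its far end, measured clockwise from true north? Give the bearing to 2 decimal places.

The arc subtends δ = 4641/3958.8 = 1.172325 rad at the centre.
With φ₁ = -30.968° = -0.540494 rad and θ = 153.62° = 2.681175 rad:
sin φ₂ = sin φ₁ cos δ + cos φ₁ sin δ cos θ = (-0.514559)(0.388010) + (0.857455)(0.921655)(-0.895867) = -0.907638
φ₂ = asin(-0.907638) = -1.137622 rad = -65.181°.
Δλ = atan2( sin θ sin δ cos φ₁ , cos δ − sin φ₁ sin φ₂ ) = atan2(0.351138, -0.079023) = 1.792158 rad = 102.683°.
λ₂ = -96.612° + 102.683° = 6.071°.
The forward bearing on arrival equals the back-azimuth from the destination plus 180°.
Back-azimuth from P₂ (-65.18°, 6.07°) to P₁ (-30.97°, -96.61°), with Δλ' = λ₁ − λ₂ = -102.68°: atan2( sin Δλ' cos φ₁ , cos φ₂ sin φ₁ − sin φ₂ cos φ₁ cos Δλ' ) = 245.18°.
Final bearing = (245.18° + 180°) mod 360° = 65.18°.

final bearing 65.18°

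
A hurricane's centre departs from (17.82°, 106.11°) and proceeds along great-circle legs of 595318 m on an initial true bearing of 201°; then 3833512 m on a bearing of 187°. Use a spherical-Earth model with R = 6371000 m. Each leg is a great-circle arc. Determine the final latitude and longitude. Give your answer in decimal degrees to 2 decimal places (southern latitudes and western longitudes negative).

latitude -21.41°, longitude 99.90°

Apply the spherical direct solution leg by leg, carrying full precision between legs.
Leg 1: from (17.82°, 106.11°), δ = 595318/6371000 = 0.093442 rad, θ = 201° → φ = 12.81°, λ = 104.14°.
Leg 2: from (12.81°, 104.14°), δ = 3833512/6371000 = 0.601713 rad, θ = 187° → φ = -21.41°, λ = 99.90°.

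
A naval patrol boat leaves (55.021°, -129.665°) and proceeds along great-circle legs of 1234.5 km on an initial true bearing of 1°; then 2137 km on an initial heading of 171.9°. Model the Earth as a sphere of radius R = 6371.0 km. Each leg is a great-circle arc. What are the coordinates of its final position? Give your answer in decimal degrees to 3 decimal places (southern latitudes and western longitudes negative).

Apply the spherical direct solution leg by leg, carrying full precision between legs.
Leg 1: from (55.021°, -129.665°), δ = 1234.5/6371 = 0.193769 rad, θ = 1° → φ = 66.121°, λ = -129.189°.
Leg 2: from (66.121°, -129.189°), δ = 2137/6371 = 0.335426 rad, θ = 171.9° → φ = 47.014°, λ = -125.289°.

latitude 47.014°, longitude -125.289°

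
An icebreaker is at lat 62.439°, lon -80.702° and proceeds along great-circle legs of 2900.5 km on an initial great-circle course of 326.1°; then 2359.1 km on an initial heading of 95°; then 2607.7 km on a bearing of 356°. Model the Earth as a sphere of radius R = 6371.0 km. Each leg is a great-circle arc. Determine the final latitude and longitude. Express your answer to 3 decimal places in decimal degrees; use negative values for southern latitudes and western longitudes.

latitude 86.112°, longitude -121.602°

Apply the spherical direct solution leg by leg, carrying full precision between legs.
Leg 1: from (62.439°, -80.702°), δ = 2900.5/6371 = 0.455266 rad, θ = 326.1° → φ = 74.815°, λ = -150.134°.
Leg 2: from (74.815°, -150.134°), δ = 2359.1/6371 = 0.370287 rad, θ = 95° → φ = 63.051°, λ = -97.433°.
Leg 3: from (63.051°, -97.433°), δ = 2607.7/6371 = 0.409308 rad, θ = 356° → φ = 86.112°, λ = -121.602°.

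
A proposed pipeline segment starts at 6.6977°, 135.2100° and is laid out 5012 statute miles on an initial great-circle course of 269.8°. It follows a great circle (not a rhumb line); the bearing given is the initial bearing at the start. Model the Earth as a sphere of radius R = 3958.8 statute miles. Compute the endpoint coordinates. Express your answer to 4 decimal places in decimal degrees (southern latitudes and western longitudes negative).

Angular distance δ = d/R = 5012 / 3958.8 = 1.266040 rad.
Converting: φ₁ = 0.116897 rad, θ = 4.708898 rad.
Destination latitude: φ₂ = arcsin( sin φ₁ cos δ + cos φ₁ sin δ cos θ ) = arcsin(0.031689) = 1.8160°.
Δλ = atan2( sin θ sin δ cos φ₁ , cos δ − sin φ₁ sin φ₂ ) = atan2(-0.947404, 0.296365) = -1.267622 rad = -72.6294°.
λ₂ = 135.2100° + -72.6294° = 62.5806°.

latitude 1.8160°, longitude 62.5806°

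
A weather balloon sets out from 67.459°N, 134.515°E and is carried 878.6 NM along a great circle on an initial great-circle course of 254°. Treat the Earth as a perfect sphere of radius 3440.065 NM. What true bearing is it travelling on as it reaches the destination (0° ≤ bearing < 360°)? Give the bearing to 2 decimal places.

Central angle δ = d/R = 0.255402 rad.
With φ₁ = 67.459° = 1.177382 rad and θ = 254° = 4.433136 rad:
Applying the spherical law of cosines for sides, sin φ₂ = sin φ₁ cos δ + cos φ₁ sin δ cos θ = 0.866951, so φ₂ = 60.106°.
Δλ = atan2( sin θ sin δ cos φ₁ , cos δ − sin φ₁ sin φ₂ ) = atan2(-0.093094, 0.166841) = -0.508951 rad = -29.161°.
λ₂ = 134.515° + -29.161° = 105.354°.
The forward bearing on arrival equals the back-azimuth from the destination plus 180°.
Back-azimuth from P₂ (60.11°, 105.35°) to P₁ (67.46°, 134.51°), with Δλ' = λ₁ − λ₂ = 29.16°: atan2( sin Δλ' cos φ₁ , cos φ₂ sin φ₁ − sin φ₂ cos φ₁ cos Δλ' ) = 47.68°.
Final bearing = (47.68° + 180°) mod 360° = 227.68°.

final bearing 227.68°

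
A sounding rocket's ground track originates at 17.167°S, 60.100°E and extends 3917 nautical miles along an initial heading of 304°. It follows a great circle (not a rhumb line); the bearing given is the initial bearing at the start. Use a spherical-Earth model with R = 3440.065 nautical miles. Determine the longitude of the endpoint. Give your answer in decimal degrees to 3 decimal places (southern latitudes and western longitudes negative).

Angular distance δ = d/R = 3917 / 3440.065 = 1.138641 rad.
Converting: φ₁ = -0.299621 rad, θ = 5.305801 rad.
sin φ₂ = sin φ₁ cos δ + cos φ₁ sin δ cos θ = (-0.295158)(0.418829) + (0.955449)(0.908065)(0.559193) = 0.361541
φ₂ = asin(0.361541) = 0.369920 rad = 21.195°.
Δλ = atan2( sin θ sin δ cos φ₁ , cos δ − sin φ₁ sin φ₂ ) = atan2(-0.719281, 0.525540) = -0.939797 rad = -53.846°.
Hence λ₂ = 60.100° + -53.846° = 6.254°.

longitude 6.254°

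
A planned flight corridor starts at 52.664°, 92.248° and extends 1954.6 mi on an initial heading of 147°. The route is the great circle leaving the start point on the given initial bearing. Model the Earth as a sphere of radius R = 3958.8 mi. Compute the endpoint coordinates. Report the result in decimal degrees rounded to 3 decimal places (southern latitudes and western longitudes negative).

Central angle δ = d/R = 0.493735 rad.
Start latitude φ₁ = 0.919160 rad; initial bearing θ = 2.565634 rad.
sin φ₂ = sin φ₁ cos δ + cos φ₁ sin δ cos θ = (0.795093)(0.880569) + (0.606488)(0.473919)(-0.838671) = 0.459078
φ₂ = asin(0.459078) = 0.476957 rad = 27.328°.
Then Δλ = atan2(0.156543, 0.515559) = 0.294791 rad, from sin θ sin δ cos φ₁ over cos δ − sin φ₁ sin φ₂.
Hence λ₂ = 92.248° + 16.890° = 109.138°.

latitude 27.328°, longitude 109.138°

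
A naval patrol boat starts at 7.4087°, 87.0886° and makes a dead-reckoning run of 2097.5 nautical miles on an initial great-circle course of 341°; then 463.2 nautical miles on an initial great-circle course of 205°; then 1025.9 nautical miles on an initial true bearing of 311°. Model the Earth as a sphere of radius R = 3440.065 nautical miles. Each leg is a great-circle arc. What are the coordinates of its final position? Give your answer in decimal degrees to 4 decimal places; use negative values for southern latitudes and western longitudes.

latitude 42.9534°, longitude 51.4933°

Apply the spherical direct solution leg by leg, carrying full precision between legs.
Leg 1: from (7.4087°, 87.0886°), δ = 2097.5/3440.065 = 0.609727 rad, θ = 341° → φ = 39.9886°, λ = 73.0053°.
Leg 2: from (39.9886°, 73.0053°), δ = 463.2/3440.065 = 0.134649 rad, θ = 205° → φ = 32.9292°, λ = 69.1296°.
Leg 3: from (32.9292°, 69.1296°), δ = 1025.9/3440.065 = 0.298221 rad, θ = 311° → φ = 42.9534°, λ = 51.4933°.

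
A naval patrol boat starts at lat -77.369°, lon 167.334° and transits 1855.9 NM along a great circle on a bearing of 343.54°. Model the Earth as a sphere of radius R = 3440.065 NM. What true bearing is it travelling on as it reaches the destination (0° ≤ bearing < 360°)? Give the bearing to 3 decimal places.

Central angle δ = d/R = 0.539496 rad.
Converting: φ₁ = -1.350344 rad, θ = 5.995904 rad.
Destination latitude: φ₂ = arcsin( sin φ₁ cos δ + cos φ₁ sin δ cos θ ) = arcsin(-0.729475) = -46.842°.
Then Δλ = atan2(-0.031829, 0.146147) = -0.214438 rad, from sin θ sin δ cos φ₁ over cos δ − sin φ₁ sin φ₂.
λ₂ = 167.334° + -12.286° = 155.048°.
The forward bearing on arrival equals the back-azimuth from the destination plus 180°.
Back-azimuth from P₂ (-46.842°, 155.048°) to P₁ (-77.369°, 167.334°), with Δλ' = λ₁ − λ₂ = 12.286°: atan2( sin Δλ' cos φ₁ , cos φ₂ sin φ₁ − sin φ₂ cos φ₁ cos Δλ' ) = 174.803°.
Final bearing = (174.803° + 180°) mod 360° = 354.803°.

final bearing 354.803°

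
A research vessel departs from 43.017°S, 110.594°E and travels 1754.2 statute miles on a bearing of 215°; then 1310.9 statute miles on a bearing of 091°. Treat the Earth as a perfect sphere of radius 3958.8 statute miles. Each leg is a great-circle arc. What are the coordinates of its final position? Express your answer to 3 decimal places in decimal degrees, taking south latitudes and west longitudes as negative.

latitude -55.940°, longitude 115.779°

Apply the spherical direct solution leg by leg, carrying full precision between legs.
Leg 1: from (-43.017°, 110.594°), δ = 1754.2/3958.8 = 0.443114 rad, θ = 215° → φ = -60.823°, λ = 80.299°.
Leg 2: from (-60.823°, 80.299°), δ = 1310.9/3958.8 = 0.331136 rad, θ = 91° → φ = -55.940°, λ = 115.779°.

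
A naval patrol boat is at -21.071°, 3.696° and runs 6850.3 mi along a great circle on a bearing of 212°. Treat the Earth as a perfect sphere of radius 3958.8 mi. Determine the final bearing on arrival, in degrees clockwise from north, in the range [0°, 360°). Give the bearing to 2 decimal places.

Angular distance δ = d/R = 6850.3 / 3958.8 = 1.730398 rad.
With φ₁ = -21.071° = -0.367758 rad and θ = 212° = 3.700098 rad:
Destination latitude: φ₂ = arcsin( sin φ₁ cos δ + cos φ₁ sin δ cos θ ) = arcsin(-0.724149) = -46.398°.
Δλ = atan2( sin θ sin δ cos φ₁ , cos δ − sin φ₁ sin φ₂ ) = atan2(-0.488202, -0.419274) = -2.280385 rad = -130.656°.
λ₂ = λ₁ + Δλ = -126.960°.
The forward bearing on arrival equals the back-azimuth from the destination plus 180°.
Back-azimuth from P₂ (-46.40°, -126.96°) to P₁ (-21.07°, 3.70°), with Δλ' = λ₁ − λ₂ = 130.66°: atan2( sin Δλ' cos φ₁ , cos φ₂ sin φ₁ − sin φ₂ cos φ₁ cos Δλ' ) = 134.19°.
Final bearing = (134.19° + 180°) mod 360° = 314.19°.

final bearing 314.19°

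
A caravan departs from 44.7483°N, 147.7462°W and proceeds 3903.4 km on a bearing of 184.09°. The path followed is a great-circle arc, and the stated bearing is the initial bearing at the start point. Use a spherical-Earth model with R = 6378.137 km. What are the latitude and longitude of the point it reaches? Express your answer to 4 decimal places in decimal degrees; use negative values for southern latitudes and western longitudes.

Central angle δ = d/R = 0.611997 rad.
Start latitude φ₁ = 0.781005 rad; initial bearing θ = 3.212977 rad.
Destination latitude: φ₂ = arcsin( sin φ₁ cos δ + cos φ₁ sin δ cos θ ) = arcsin(0.169244) = 9.7439°.
For the longitude increment, Δλ = atan2( sin θ sin δ cos φ₁, cos δ − sin φ₁ sin φ₂ ) = atan2(-0.029101, 0.699356) = -2.3828°.
Hence λ₂ = -147.7462° + -2.3828° = -150.1290°.

latitude 9.7439°, longitude -150.1290°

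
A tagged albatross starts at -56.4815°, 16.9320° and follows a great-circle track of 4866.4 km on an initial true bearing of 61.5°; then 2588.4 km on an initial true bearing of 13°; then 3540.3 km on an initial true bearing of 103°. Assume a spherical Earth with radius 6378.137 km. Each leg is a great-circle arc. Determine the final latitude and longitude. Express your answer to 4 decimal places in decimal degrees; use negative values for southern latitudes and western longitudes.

latitude -8.6387°, longitude 95.3414°

Apply the spherical direct solution leg by leg, carrying full precision between legs.
Leg 1: from (-56.4815°, 16.9320°), δ = 4866.4/6378.137 = 0.762981 rad, θ = 61.5° → φ = -24.8658°, λ = 58.9518°.
Leg 2: from (-24.8658°, 58.9518°), δ = 2588.4/6378.137 = 0.405824 rad, θ = 13° → φ = -2.1400°, λ = 64.0503°.
Leg 3: from (-2.1400°, 64.0503°), δ = 3540.3/6378.137 = 0.555068 rad, θ = 103° → φ = -8.6387°, λ = 95.3414°.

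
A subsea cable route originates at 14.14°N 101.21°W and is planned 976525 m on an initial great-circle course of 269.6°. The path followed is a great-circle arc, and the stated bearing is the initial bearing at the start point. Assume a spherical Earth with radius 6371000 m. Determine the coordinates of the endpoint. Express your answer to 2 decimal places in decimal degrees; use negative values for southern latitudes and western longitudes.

The arc subtends δ = 976525/6371000 = 0.153277 rad at the centre.
Start latitude φ₁ = 0.246790 rad; initial bearing θ = 4.705408 rad.
Destination latitude: φ₂ = arcsin( sin φ₁ cos δ + cos φ₁ sin δ cos θ ) = arcsin(0.240394) = 13.91°.
Then Δλ = atan2(-0.148048, 0.929550) = -0.157942 rad, from sin θ sin δ cos φ₁ over cos δ − sin φ₁ sin φ₂.
Hence λ₂ = -101.21° + -9.05° = -110.26°.

latitude 13.91°, longitude -110.26°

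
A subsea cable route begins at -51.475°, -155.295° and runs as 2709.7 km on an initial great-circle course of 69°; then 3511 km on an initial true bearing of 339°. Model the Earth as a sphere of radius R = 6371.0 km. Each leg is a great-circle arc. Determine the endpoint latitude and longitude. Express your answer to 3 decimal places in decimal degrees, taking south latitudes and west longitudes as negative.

Apply the spherical direct solution leg by leg, carrying full precision between legs.
Leg 1: from (-51.475°, -155.295°), δ = 2709.7/6371 = 0.425318 rad, θ = 69° → φ = -38.355°, λ = -125.874°.
Leg 2: from (-38.355°, -125.874°), δ = 3511/6371 = 0.551091 rad, θ = 339° → φ = -8.357°, λ = -136.807°.

latitude -8.357°, longitude -136.807°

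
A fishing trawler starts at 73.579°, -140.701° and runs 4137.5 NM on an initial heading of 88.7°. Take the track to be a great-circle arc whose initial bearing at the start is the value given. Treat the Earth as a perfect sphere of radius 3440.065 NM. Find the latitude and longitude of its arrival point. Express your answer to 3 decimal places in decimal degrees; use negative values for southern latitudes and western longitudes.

The arc subtends δ = 4137.5/3440.065 = 1.202739 rad at the centre.
Start latitude φ₁ = 1.284196 rad; initial bearing θ = 1.548107 rad.
Destination latitude: φ₂ = arcsin( sin φ₁ cos δ + cos φ₁ sin δ cos θ ) = arcsin(0.351111) = 20.555°.
For the longitude increment, Δλ = atan2( sin θ sin δ cos φ₁, cos δ − sin φ₁ sin φ₂ ) = atan2(0.263693, 0.023014) = 85.012°.
Hence λ₂ = -140.701° + 85.012° = -55.689°.

latitude 20.555°, longitude -55.689°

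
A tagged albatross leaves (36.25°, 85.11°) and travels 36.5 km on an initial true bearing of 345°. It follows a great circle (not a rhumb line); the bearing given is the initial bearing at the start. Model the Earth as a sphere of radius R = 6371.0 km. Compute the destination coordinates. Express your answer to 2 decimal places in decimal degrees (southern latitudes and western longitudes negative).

latitude 36.57°, longitude 85.00°

The arc subtends δ = 36.5/6371 = 0.005729 rad at the centre.
With φ₁ = 36.25° = 0.632682 rad and θ = 345° = 6.021386 rad:
Applying the spherical law of cosines for sides, sin φ₂ = sin φ₁ cos δ + cos φ₁ sin δ cos θ = 0.595763, so φ₂ = 36.57°.
For the longitude increment, Δλ = atan2( sin θ sin δ cos φ₁, cos δ − sin φ₁ sin φ₂ ) = atan2(-0.001196, 0.647703) = -0.11°.
λ₂ = 85.11° + -0.11° = 85.00°.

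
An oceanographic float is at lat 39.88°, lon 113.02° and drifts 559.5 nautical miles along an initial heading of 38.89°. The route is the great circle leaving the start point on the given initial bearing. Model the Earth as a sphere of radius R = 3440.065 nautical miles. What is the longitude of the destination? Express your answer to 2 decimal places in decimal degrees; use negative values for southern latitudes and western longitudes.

longitude 121.57°

δ = 559.5/3440.065 = 0.162642 rad (9.3187°).
Start latitude φ₁ = 0.696037 rad; initial bearing θ = 0.678759 rad.
Destination latitude: φ₂ = arcsin( sin φ₁ cos δ + cos φ₁ sin δ cos θ ) = arcsin(0.729438) = 46.84°.
Then Δλ = atan2(0.078014, 0.519100) = 0.149171 rad, from sin θ sin δ cos φ₁ over cos δ − sin φ₁ sin φ₂.
λ₂ = λ₁ + Δλ = 121.57°.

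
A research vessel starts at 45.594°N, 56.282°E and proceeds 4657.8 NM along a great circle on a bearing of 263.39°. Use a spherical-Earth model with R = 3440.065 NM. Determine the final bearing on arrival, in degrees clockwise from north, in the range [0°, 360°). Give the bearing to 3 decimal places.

final bearing 224.191°

Angular distance δ = d/R = 4657.8 / 3440.065 = 1.353986 rad.
Converting: φ₁ = 0.795765 rad, θ = 4.597023 rad.
Applying the spherical law of cosines for sides, sin φ₂ = sin φ₁ cos δ + cos φ₁ sin δ cos θ = 0.075017, so φ₂ = 4.302°.
Δλ = atan2( sin θ sin δ cos φ₁ , cos δ − sin φ₁ sin φ₂ ) = atan2(-0.678814, 0.161524) = -1.337191 rad = -76.615°.
Hence λ₂ = 56.282° + -76.615° = -20.333°.
The forward bearing on arrival equals the back-azimuth from the destination plus 180°.
Back-azimuth from P₂ (4.302°, -20.333°) to P₁ (45.594°, 56.282°), with Δλ' = λ₁ − λ₂ = 76.615°: atan2( sin Δλ' cos φ₁ , cos φ₂ sin φ₁ − sin φ₂ cos φ₁ cos Δλ' ) = 44.191°.
Final bearing = (44.191° + 180°) mod 360° = 224.191°.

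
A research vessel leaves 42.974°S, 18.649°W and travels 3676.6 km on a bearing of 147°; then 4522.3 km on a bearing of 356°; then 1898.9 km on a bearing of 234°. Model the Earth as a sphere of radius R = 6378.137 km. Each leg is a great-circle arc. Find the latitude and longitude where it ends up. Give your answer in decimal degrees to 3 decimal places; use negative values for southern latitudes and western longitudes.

Apply the spherical direct solution leg by leg, carrying full precision between legs.
Leg 1: from (-42.974°, -18.649°), δ = 3676.6/6378.137 = 0.576438 rad, θ = 147° → φ = -64.954°, λ = 25.874°.
Leg 2: from (-64.954°, 25.874°), δ = 4522.3/6378.137 = 0.709031 rad, θ = 356° → φ = -24.371°, λ = 23.016°.
Leg 3: from (-24.371°, 23.016°), δ = 1898.9/6378.137 = 0.297720 rad, θ = 234° → φ = -33.474°, λ = 6.486°.

latitude -33.474°, longitude 6.486°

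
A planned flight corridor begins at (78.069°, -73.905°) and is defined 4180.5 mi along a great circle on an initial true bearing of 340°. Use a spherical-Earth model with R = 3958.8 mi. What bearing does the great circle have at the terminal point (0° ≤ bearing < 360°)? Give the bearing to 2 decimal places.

Angular distance δ = d/R = 4180.5 / 3958.8 = 1.056002 rad.
With φ₁ = 78.069° = 1.362561 rad and θ = 340° = 5.934119 rad:
sin φ₂ = sin φ₁ cos δ + cos φ₁ sin δ cos θ = (0.978397)(0.492356) + (0.206734)(0.870394)(0.939693) = 0.650808
φ₂ = asin(0.650808) = 0.708648 rad = 40.603°.
For the longitude increment, Δλ = atan2( sin θ sin δ cos φ₁, cos δ − sin φ₁ sin φ₂ ) = atan2(-0.061543, -0.144393) = -156.915°.
λ₂ = -73.905° + -156.915° = -230.820°, normalized to (−180°, 180°] → 129.180°.
The forward bearing on arrival equals the back-azimuth from the destination plus 180°.
Back-azimuth from P₂ (40.60°, 129.18°) to P₁ (78.07°, -73.91°), with Δλ' = λ₁ − λ₂ = -203.08°: atan2( sin Δλ' cos φ₁ , cos φ₂ sin φ₁ − sin φ₂ cos φ₁ cos Δλ' ) = 5.34°.
Final bearing = (5.34° + 180°) mod 360° = 185.34°.

final bearing 185.34°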